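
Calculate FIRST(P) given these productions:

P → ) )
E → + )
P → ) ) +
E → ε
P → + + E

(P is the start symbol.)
{ ')', '+' }

To compute FIRST(P), examine every production with P on the left-hand side, reading each right-hand side left to right until a non-nullable symbol is reached.

From P → ) ):
  - ')' is a terminal: add ')' and stop
From P → ) ) +:
  - ')' is a terminal: add ')' and stop
From P → + + E:
  - '+' is a terminal: add '+' and stop

Collecting: FIRST(P) = { ')', '+' }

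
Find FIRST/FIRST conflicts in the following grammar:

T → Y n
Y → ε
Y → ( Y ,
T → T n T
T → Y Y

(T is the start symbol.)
Yes. T → Y n / T → T n T on { '(', 'n' }; T → Y n / T → Y Y on { '(' }; T → T n T / T → Y Y on { '(' }

A FIRST/FIRST conflict occurs when two productions N → α and N → β for the same non-terminal have FIRST(α) ∩ FIRST(β) ≠ ∅ (with ε ∈ FIRST of a nullable right-hand side, so two nullable alternatives also conflict).

FIRST sets of the non-terminals at (or reachable through a nullable prefix from) the front of some alternative:
  FIRST(Y) = { '(', ε }
  FIRST(T) = { '(', 'n', ε }

Productions for T:
  T → Y n: FIRST = { '(', 'n' }
  T → T n T: FIRST = { '(', 'n' }
  T → Y Y: FIRST = { '(', ε }
Productions for Y:
  Y → ε: FIRST = { ε }
  Y → ( Y ,: FIRST = { '(' }

Conflict for T: T → Y n and T → T n T
  Overlap: { '(', 'n' }
Conflict for T: T → Y n and T → Y Y
  Overlap: { '(' }
Conflict for T: T → T n T and T → Y Y
  Overlap: { '(' }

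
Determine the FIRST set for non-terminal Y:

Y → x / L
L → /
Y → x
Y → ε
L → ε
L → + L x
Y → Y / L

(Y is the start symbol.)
{ '/', 'x', ε }

From Y → x / L:
  - x is a terminal: add 'x' and stop
From Y → x:
  - x is a terminal: add 'x' and stop
From Y → ε:
  - ε-production, so ε ∈ FIRST(Y)
From Y → Y / L:
  - Y is the symbol being defined: contributes nothing new
    Y is nullable, so continue to the next symbol
  - '/' is a terminal: add '/' and stop

Collecting: FIRST(Y) = { '/', 'x', ε }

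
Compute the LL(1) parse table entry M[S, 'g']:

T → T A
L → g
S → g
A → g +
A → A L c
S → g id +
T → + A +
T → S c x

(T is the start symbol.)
To find M[S, 'g'], we find productions for S where 'g' is in the predict set (PREDICT(N → α) = (FIRST(α) \ {ε}) ∪ (FOLLOW(N) if α ⇒* ε)).

S → g: PREDICT = { 'g' }
  'g' is in predict set, so this production goes in M[S, 'g']
S → g id +: PREDICT = { 'g' }
  'g' is in predict set, so this production goes in M[S, 'g']

M[S, 'g'] = S → g, S → g id +  (a multiply-defined cell — the grammar is not LL(1))

Answer: S → g, S → g id +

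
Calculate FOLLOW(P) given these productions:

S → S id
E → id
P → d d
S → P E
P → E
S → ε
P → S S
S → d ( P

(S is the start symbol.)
{ $, 'd', 'id' }

To compute FOLLOW(P), find every occurrence of P on a right-hand side N → α P β: add FIRST(β) \ {ε}, and if β is empty or nullable also add FOLLOW(N). Iterate to a fixed point.

In S → P E: P is followed by E, add FIRST(E) \ {ε} = { 'id' }
In S → d ( P: P is at the end, add FOLLOW(S)

The FOLLOW sets referred to above (computed the same way, to a fixed point):
  FOLLOW(S) = { $, 'd', 'id' }

Taking the union: FOLLOW(P) = { $, 'd', 'id' }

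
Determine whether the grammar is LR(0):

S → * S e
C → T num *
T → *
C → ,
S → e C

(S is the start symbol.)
Yes, the grammar is LR(0)

A grammar is LR(0) if no state in the canonical LR(0) collection has:
  - both a shift item (dot before a terminal) and a complete item (shift-reduce conflict), or
  - two or more complete items (reduce-reduce conflict; the accept item [S' → S .] counts as a complete item here).

Augment with S' → S and build the canonical LR(0) collection (I0 = CLOSURE({[S' → . S]}), then GOTO on every symbol after a dot until no new states appear). It has 12 states:
  I0: { [S → . * S e], [S → . e C], [S' → . S] }  — shift
  I1: { [S → * . S e], [S → . * S e], [S → . e C] }  — shift
  I2: { [S' → S .] }  — accept
  I3: { [C → . ,], [C → . T num *], [S → e . C], [T → . *] }  — shift
  I4: { [T → * .] }  — reduce
  I5: { [C → , .] }  — reduce
  I6: { [S → e C .] }  — reduce
  I7: { [C → T . num *] }  — shift
  I8: { [C → T num . *] }  — shift
  I9: { [C → T num * .] }  — reduce
  I10: { [S → * S . e] }  — shift
  I11: { [S → * S e .] }  — reduce

Every state is either a pure shift/goto state or contains exactly one complete item and nothing to shift — no conflicts. The grammar is LR(0).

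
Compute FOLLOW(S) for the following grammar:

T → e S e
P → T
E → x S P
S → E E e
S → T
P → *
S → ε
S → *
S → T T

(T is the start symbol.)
To compute FOLLOW(S), find every occurrence of S on a right-hand side N → α S β: add FIRST(β) \ {ε}, and if β is empty or nullable also add FOLLOW(N). Iterate to a fixed point.

In T → e S e: S is followed by e, add FIRST(e) \ {ε} = { 'e' }
In E → x S P: S is followed by P, add FIRST(P) \ {ε} = { '*', 'e' }

Taking the union: FOLLOW(S) = { '*', 'e' }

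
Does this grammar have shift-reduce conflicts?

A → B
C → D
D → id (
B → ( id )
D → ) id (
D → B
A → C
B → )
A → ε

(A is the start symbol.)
Yes — I0: [A → .] vs [B → . ( id )]; I2: [B → ) .] vs [D → ) . id (]

A shift-reduce conflict occurs when an LR(0) state has both:
  - a complete (reduce) item [A → α .] (dot at the end), and
  - a shift item [B → β . c γ] (dot before a terminal).

Augment with A' → A and build the canonical LR(0) collection (I0 = CLOSURE({[A' → . A]}), then GOTO on every symbol after a dot until no new states appear). It has 13 states:
  I0: { [A → . B], [A → . C], [A → .], [A' → . A], [B → . ( id )], [B → . )], [C → . D], [D → . ) id (], [D → . B], [D → . id (] }  — shift, reduce
  I1: { [B → ( . id )] }  — shift
  I2: { [B → ) .], [D → ) . id (] }  — shift, reduce
  I3: { [A' → A .] }  — accept
  I4: { [A → B .], [D → B .] }  — 2 reduces
  I5: { [A → C .] }  — reduce
  I6: { [C → D .] }  — reduce
  I7: { [D → id . (] }  — shift
  I8: { [D → id ( .] }  — reduce
  I9: { [D → ) id . (] }  — shift
  I10: { [D → ) id ( .] }  — reduce
  I11: { [B → ( id . )] }  — shift
  I12: { [B → ( id ) .] }  — reduce

I0 contains reduce item [A → .] and shift items [B → . ( id )], [B → . )], [D → . ) id (], [D → . id (] — shift-reduce conflict.
I2 contains reduce item [B → ) .] and shift item [D → ) . id (] — shift-reduce conflict.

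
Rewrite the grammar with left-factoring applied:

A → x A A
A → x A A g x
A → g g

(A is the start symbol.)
A → x A A A'
A' → ε
A' → g x
A → g g

Left-factoring transforms A → αβ₁ | αβ₂ into A → αA' and A' → β₁ | β₂
(α is the longest common prefix among the alternatives). Repeat until
no nonterminal has two alternatives with a common prefix.

Round 1: A has alternatives sharing prefix 'x A A'. Introduce A': A → x A A A'
  Add: A' → ε
  Add: A' → g x

No remaining common prefixes — done.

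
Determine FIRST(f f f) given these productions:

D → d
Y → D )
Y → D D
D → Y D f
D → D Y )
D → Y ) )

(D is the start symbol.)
{ 'f' }

To compute FIRST(f f f), process the symbols left to right:
Symbol f is a terminal. Add 'f' and stop.
FIRST(f f f) = { 'f' }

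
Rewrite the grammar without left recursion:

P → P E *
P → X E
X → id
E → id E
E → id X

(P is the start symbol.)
P is directly left-recursive. The standard transformation for
  A → A α₁ | ... | A α_m | β₁ | ... | β_n
is
  A  → β₁ A' | ... | β_n A'
  A' → α₁ A' | ... | α_m A' | ε

P → X E becomes P → X E P'
P → P E * becomes P' → E * P'
Add P' → ε

Productions for other non-terminals are unchanged:
  X → id
  E → id E
  E → id X

Resulting grammar:
P → X E P'
P' → E * P'
P' → ε
X → id
E → id E
E → id X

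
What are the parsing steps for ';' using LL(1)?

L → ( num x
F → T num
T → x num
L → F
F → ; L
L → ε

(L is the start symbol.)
LL(1) parsing maintains a stack (initially the start symbol over $) and the input. At each step: if the stack top is a terminal, match it against the current input token; if it is a non-terminal N, replace it with the RHS of M[N, lookahead] (the unique production whose predict set contains the lookahead).

Stack is shown with the top on the left.

Stack  Input  Action
--------------------
L $    ; $    output L → F
F $    ; $    output F → ; L
; L $  ; $    match ';'
L $    $      output L → ε
$      $      accept

The string is accepted.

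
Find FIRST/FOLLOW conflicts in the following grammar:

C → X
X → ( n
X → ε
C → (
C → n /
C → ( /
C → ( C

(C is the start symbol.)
A FIRST/FOLLOW conflict occurs when a non-terminal N has a nullable alternative N → β (β ⇒* ε) and another alternative N → α with FIRST(α) ∩ FOLLOW(N) ≠ ∅: on such a lookahead the parser cannot decide between expanding α and letting N vanish via β.

Nullable non-terminals: C, X.
FIRST sets used below: FIRST(X) = { '(', ε }

C: nullable alternative(s) C → X; FOLLOW(C) = { $ }
  C → X: FIRST \ {ε} = { '(' } — this is the only nullable alternative, skip
  C → (: FIRST \ {ε} = { '(' } — disjoint from FOLLOW(C)
  C → n /: FIRST \ {ε} = { 'n' } — disjoint from FOLLOW(C)
  C → ( /: FIRST \ {ε} = { '(' } — disjoint from FOLLOW(C)
  C → ( C: FIRST \ {ε} = { '(' } — disjoint from FOLLOW(C)

X: nullable alternative(s) X → ε; FOLLOW(X) = { $ }
  X → ( n: FIRST \ {ε} = { '(' } — disjoint from FOLLOW(X)
  X → ε: FIRST \ {ε} = { } — this is the only nullable alternative, skip

No FIRST/FOLLOW conflicts found.

Answer: No FIRST/FOLLOW conflicts.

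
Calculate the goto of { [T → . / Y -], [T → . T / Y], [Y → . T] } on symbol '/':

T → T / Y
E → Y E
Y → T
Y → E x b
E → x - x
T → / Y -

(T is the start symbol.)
{ [E → . Y E], [E → . x - x], [T → . / Y -], [T → . T / Y], [T → / . Y -], [Y → . E x b], [Y → . T] }

GOTO(I, '/') = CLOSURE({ [A → αX.β] : [A → α.Xβ] ∈ I, X = '/' })

Items with dot before '/', with the dot advanced:
  [T → . / Y -] → [T → / . Y -]
Closure of the advanced items:
  [T → / . Y -] has the dot before Y: add [Y → . T], [Y → . E x b]
  [Y → . T] has the dot before T: add [T → . T / Y], [T → . / Y -]
  [Y → . E x b] has the dot before E: add [E → . Y E], [E → . x - x]

GOTO = { [E → . Y E], [E → . x - x], [T → . / Y -], [T → . T / Y], [T → / . Y -], [Y → . E x b], [Y → . T] }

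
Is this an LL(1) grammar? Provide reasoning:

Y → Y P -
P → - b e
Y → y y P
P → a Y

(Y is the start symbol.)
A grammar is LL(1) if for each non-terminal N with multiple productions, the predict sets of those productions are pairwise disjoint, where PREDICT(N → α) = (FIRST(α) \ {ε}) ∪ (FOLLOW(N) if α ⇒* ε).

Relevant sets:
  FIRST(Y) = { 'y' }

For Y:
  PREDICT(Y → Y P '-') = { 'y' }
  PREDICT(Y → y y P) = { 'y' }
For P:
  PREDICT(P → '-' b e) = { '-' }
  PREDICT(P → a Y) = { 'a' }

Conflict found: Predict set conflict for Y: { 'y' }
The grammar is NOT LL(1).

Answer: No. Predict set conflict for Y: { 'y' }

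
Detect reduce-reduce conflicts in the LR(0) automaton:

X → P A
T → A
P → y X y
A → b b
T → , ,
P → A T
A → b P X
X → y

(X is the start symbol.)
No reduce-reduce conflicts

A reduce-reduce conflict occurs when an LR(0) state has two complete items [A → α .] and [B → β .] — both call for a reduction, and with no lookahead the parser cannot choose between them.

Augment with X' → X and build the canonical LR(0) collection (I0 = CLOSURE({[X' → . X]}), then GOTO on every symbol after a dot until no new states appear). It has 17 states:
  I0: { [A → . b P X], [A → . b b], [P → . A T], [P → . y X y], [X → . P A], [X → . y], [X' → . X] }  — shift
  I1: { [A → . b P X], [A → . b b], [P → A . T], [T → . , ,], [T → . A] }  — shift
  I2: { [A → . b P X], [A → . b b], [X → P . A] }  — shift
  I3: { [X' → X .] }  — accept
  I4: { [A → . b P X], [A → . b b], [A → b . P X], [A → b . b], [P → . A T], [P → . y X y] }  — shift
  I5: { [A → . b P X], [A → . b b], [P → . A T], [P → . y X y], [P → y . X y], [X → . P A], [X → . y], [X → y .] }  — shift, reduce
  I6: { [P → y X . y] }  — shift
  I7: { [P → y X y .] }  — reduce
  I8: { [A → . b P X], [A → . b b], [A → b P . X], [P → . A T], [P → . y X y], [X → . P A], [X → . y] }  — shift
  I9: { [A → . b P X], [A → . b b], [A → b . P X], [A → b . b], [A → b b .], [P → . A T], [P → . y X y] }  — shift, reduce
  I10: { [A → . b P X], [A → . b b], [P → . A T], [P → . y X y], [P → y . X y], [X → . P A], [X → . y] }  — shift
  I11: { [A → b P X .] }  — reduce
  I12: { [X → P A .] }  — reduce
  I13: { [T → , . ,] }  — shift
  I14: { [T → A .] }  — reduce
  I15: { [P → A T .] }  — reduce
  I16: { [T → , , .] }  — reduce

No state contains more than one complete item.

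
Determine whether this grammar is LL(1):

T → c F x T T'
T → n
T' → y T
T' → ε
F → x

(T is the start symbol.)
No. Predict set conflict for T': { 'y' }

Relevant sets:
  FOLLOW(T') = { $, 'y' }

For T:
  PREDICT(T → c F x T T') = { 'c' }
  PREDICT(T → n) = { 'n' }
For T':
  PREDICT(T' → y T) = { 'y' }
  PREDICT(T' → ε) = { $, 'y' }
F has a single production, so nothing to check there.

Conflict found: Predict set conflict for T': { 'y' }
The grammar is NOT LL(1).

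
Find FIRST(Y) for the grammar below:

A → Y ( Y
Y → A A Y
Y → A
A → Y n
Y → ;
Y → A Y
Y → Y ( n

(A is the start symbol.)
To compute FIRST(Y), examine every production with Y on the left-hand side, reading each right-hand side left to right until a non-nullable symbol is reached.

FIRST sets of the other non-terminals involved (by the same procedure, iterated to a fixed point):
  FIRST(A) = { ';' }

From Y → A A Y:
  - A is a non-terminal: add FIRST(A) \ {ε} = { ';' }
    A is not nullable, so stop
From Y → A:
  - A is a non-terminal: add FIRST(A) \ {ε} = { ';' }
    A is not nullable, so stop
From Y → ;:
  - ';' is a terminal: add ';' and stop
From Y → A Y:
  - A is a non-terminal: add FIRST(A) \ {ε} = { ';' }
    A is not nullable, so stop
From Y → Y ( n:
  - Y is the symbol being defined: contributes nothing new
    Y is not nullable, so stop

Collecting: FIRST(Y) = { ';' }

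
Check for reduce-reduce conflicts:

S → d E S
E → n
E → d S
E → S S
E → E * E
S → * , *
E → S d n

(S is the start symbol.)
A reduce-reduce conflict occurs when an LR(0) state has two complete items [A → α .] and [B → β .] — both call for a reduction, and with no lookahead the parser cannot choose between them.

Augment with S' → S and build the canonical LR(0) collection (I0 = CLOSURE({[S' → . S]}), then GOTO on every symbol after a dot until no new states appear). It has 18 states:
  I0: { [S → . * , *], [S → . d E S], [S' → . S] }  — shift
  I1: { [S → * . , *] }  — shift
  I2: { [S' → S .] }  — accept
  I3: { [E → . E * E], [E → . S S], [E → . S d n], [E → . d S], [E → . n], [S → . * , *], [S → . d E S], [S → d . E S] }  — shift
  I4: { [E → E . * E], [S → . * , *], [S → . d E S], [S → d E . S] }  — shift
  I5: { [E → S . S], [E → S . d n], [S → . * , *], [S → . d E S] }  — shift
  I6: { [E → . E * E], [E → . S S], [E → . S d n], [E → . d S], [E → . n], [E → d . S], [S → . * , *], [S → . d E S], [S → d . E S] }  — shift
  I7: { [E → n .] }  — reduce
  I8: { [E → S . S], [E → S . d n], [E → d S .], [S → . * , *], [S → . d E S] }  — shift, reduce
  I9: { [E → S S .] }  — reduce
  I10: { [E → . E * E], [E → . S S], [E → . S d n], [E → . d S], [E → . n], [E → S d . n], [S → . * , *], [S → . d E S], [S → d . E S] }  — shift
  I11: { [E → S d n .], [E → n .] }  — 2 reduces
  I12: { [E → . E * E], [E → . S S], [E → . S d n], [E → . d S], [E → . n], [E → E * . E], [S → * . , *], [S → . * , *], [S → . d E S] }  — shift
  I13: { [S → d E S .] }  — reduce
  I14: { [S → * , . *] }  — shift
  I15: { [E → E * E .], [E → E . * E] }  — shift, reduce
  I16: { [E → . E * E], [E → . S S], [E → . S d n], [E → . d S], [E → . n], [E → E * . E], [S → . * , *], [S → . d E S] }  — shift
  I17: { [S → * , * .] }  — reduce

I11 contains complete items [E → S d n .], [E → n .] — reduce-reduce conflict.

Answer: Yes — I11: [E → S d n .] vs [E → n .]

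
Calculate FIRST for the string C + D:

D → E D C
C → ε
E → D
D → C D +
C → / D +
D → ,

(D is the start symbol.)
{ '+', '/' }

FIRST sets of the non-terminals involved (from the grammar, by fixed-point iteration):
  FIRST(C) = { '/', ε }

To compute FIRST(C + D), process the symbols left to right:
Symbol C is a non-terminal. Add FIRST(C) \ {ε} = { '/' }
C is nullable (ε ∈ FIRST(C)), continue to the next symbol.
Symbol + is a terminal. Add '+' and stop.
FIRST(C + D) = { '+', '/' }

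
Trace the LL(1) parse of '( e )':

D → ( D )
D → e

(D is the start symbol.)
Stack is shown with the top on the left.

Stack    Input    Action
------------------------
D $      ( e ) $  output D → ( D )
( D ) $  ( e ) $  match '('
D ) $    e ) $    output D → e
e ) $    e ) $    match 'e'
) $      ) $      match ')'
$        $        accept

The string is accepted.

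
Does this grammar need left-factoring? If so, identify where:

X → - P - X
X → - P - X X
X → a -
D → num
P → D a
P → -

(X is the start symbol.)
Left-factoring is needed when two productions for the same non-terminal
share a common prefix on the right-hand side.

Productions for X:
  X → - P - X
  X → - P - X X
  X → a -
Productions for P:
  P → D a
  P → -

Found common prefix '- P - X' in productions for X

Answer: Yes, X has productions with common prefix '- P - X'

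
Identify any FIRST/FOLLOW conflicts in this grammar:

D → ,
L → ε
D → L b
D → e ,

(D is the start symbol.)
Nullable non-terminals: L.
L has a nullable alternative but only one production, so nothing to check.

D has no nullable alternative, so no FIRST/FOLLOW check is needed there.

No FIRST/FOLLOW conflicts found.

Answer: No FIRST/FOLLOW conflicts.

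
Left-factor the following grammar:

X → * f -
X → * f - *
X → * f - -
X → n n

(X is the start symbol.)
X → * f - X'
X' → ε
X' → *
X' → -
X → n n

Left-factoring transforms A → αβ₁ | αβ₂ into A → αA' and A' → β₁ | β₂
(α is the longest common prefix among the alternatives). Repeat until
no nonterminal has two alternatives with a common prefix.

Round 1: X has alternatives sharing prefix '* f -'. Introduce X': X → * f - X'
  Add: X' → ε
  Add: X' → *
  Add: X' → -

No remaining common prefixes — done.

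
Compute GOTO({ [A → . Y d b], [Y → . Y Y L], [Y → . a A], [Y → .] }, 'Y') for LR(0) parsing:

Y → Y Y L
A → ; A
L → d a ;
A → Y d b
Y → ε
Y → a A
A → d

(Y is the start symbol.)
{ [A → Y . d b], [Y → . Y Y L], [Y → . a A], [Y → .], [Y → Y . Y L] }

GOTO(I, 'Y') = CLOSURE({ [A → αX.β] : [A → α.Xβ] ∈ I, X = 'Y' })

Items with dot before 'Y', with the dot advanced:
  [A → . Y d b] → [A → Y . d b]
  [Y → . Y Y L] → [Y → Y . Y L]
Closure of the advanced items:
  [Y → Y . Y L] has the dot before Y: add [Y → . Y Y L], [Y → .], [Y → . a A]

GOTO = { [A → Y . d b], [Y → . Y Y L], [Y → . a A], [Y → .], [Y → Y . Y L] }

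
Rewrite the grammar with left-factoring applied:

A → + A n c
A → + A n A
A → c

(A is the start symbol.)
A → + A n A'
A' → c
A' → A
A → c

Left-factoring transforms A → αβ₁ | αβ₂ into A → αA' and A' → β₁ | β₂
(α is the longest common prefix among the alternatives). Repeat until
no nonterminal has two alternatives with a common prefix.

Round 1: A has alternatives sharing prefix '+ A n'. Introduce A': A → + A n A'
  Add: A' → c
  Add: A' → A

No remaining common prefixes — done.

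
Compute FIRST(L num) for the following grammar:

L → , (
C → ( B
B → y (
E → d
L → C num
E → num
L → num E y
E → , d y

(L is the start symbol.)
FIRST sets of the non-terminals involved (from the grammar, by fixed-point iteration):
  FIRST(L) = { '(', ',', 'num' }

To compute FIRST(L num), process the symbols left to right:
Symbol L is a non-terminal. Add FIRST(L) \ {ε} = { '(', ',', 'num' }
L is not nullable (ε ∉ FIRST(L)), so stop here.
FIRST(L num) = { '(', ',', 'num' }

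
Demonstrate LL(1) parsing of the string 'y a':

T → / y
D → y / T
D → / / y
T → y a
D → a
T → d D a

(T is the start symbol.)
LL(1) parsing maintains a stack (initially the start symbol over $) and the input. At each step: if the stack top is a terminal, match it against the current input token; if it is a non-terminal N, replace it with the RHS of M[N, lookahead] (the unique production whose predict set contains the lookahead).

Stack is shown with the top on the left.

Stack  Input  Action
--------------------
T $    y a $  output T → y a
y a $  y a $  match 'y'
a $    a $    match 'a'
$      $      accept

The string is accepted.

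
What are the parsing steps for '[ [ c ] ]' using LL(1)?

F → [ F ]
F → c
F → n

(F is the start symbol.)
LL(1) parsing maintains a stack (initially the start symbol over $) and the input. At each step: if the stack top is a terminal, match it against the current input token; if it is a non-terminal N, replace it with the RHS of M[N, lookahead] (the unique production whose predict set contains the lookahead).

Stack is shown with the top on the left.

Stack      Input        Action
------------------------------
F $        [ [ c ] ] $  output F → [ F ]
[ F ] $    [ [ c ] ] $  match '['
F ] $      [ c ] ] $    output F → [ F ]
[ F ] ] $  [ c ] ] $    match '['
F ] ] $    c ] ] $      output F → c
c ] ] $    c ] ] $      match 'c'
] ] $      ] ] $        match ']'
] $        ] $          match ']'
$          $            accept

The string is accepted.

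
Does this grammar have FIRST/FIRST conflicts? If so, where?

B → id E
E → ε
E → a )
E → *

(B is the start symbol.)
No FIRST/FIRST conflicts.

A FIRST/FIRST conflict occurs when two productions N → α and N → β for the same non-terminal have FIRST(α) ∩ FIRST(β) ≠ ∅ (with ε ∈ FIRST of a nullable right-hand side, so two nullable alternatives also conflict).

Productions for E:
  E → ε: FIRST = { ε }
  E → a ): FIRST = { 'a' }
  E → *: FIRST = { '*' }
B has only one production, so no FIRST/FIRST conflict is possible there.

All alternatives of each non-terminal have pairwise disjoint FIRST sets.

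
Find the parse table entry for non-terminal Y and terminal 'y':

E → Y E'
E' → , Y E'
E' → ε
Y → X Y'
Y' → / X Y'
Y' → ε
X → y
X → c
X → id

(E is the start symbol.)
Y → X Y'

To find M[Y, 'y'], we find productions for Y where 'y' is in the predict set (PREDICT(N → α) = (FIRST(α) \ {ε}) ∪ (FOLLOW(N) if α ⇒* ε)).

Relevant sets:
  FIRST(X) = { 'c', 'id', 'y' }

Y → X Y': PREDICT = { 'c', 'id', 'y' }
  'y' is in predict set, so this production goes in M[Y, 'y']

M[Y, 'y'] = Y → X Y'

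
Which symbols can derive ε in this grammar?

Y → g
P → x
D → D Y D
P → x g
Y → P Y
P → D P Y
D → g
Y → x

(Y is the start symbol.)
A non-terminal is nullable if it can derive ε (the empty string): either it has an ε-production, or it has a production whose right-hand side consists entirely of nullable non-terminals.

There are no ε-productions, so no non-terminal can derive ε.
No non-terminals are nullable.

Answer: None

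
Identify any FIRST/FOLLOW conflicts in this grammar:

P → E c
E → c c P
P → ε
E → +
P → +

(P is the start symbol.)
Yes. P → E c with FOLLOW(P) on { 'c' }

Nullable non-terminals: P.
FIRST sets used below: FIRST(E) = { '+', 'c' }

P: nullable alternative(s) P → ε; FOLLOW(P) = { $, 'c' }
  P → E c: FIRST \ {ε} = { '+', 'c' } — overlaps FOLLOW(P) on { 'c' }: CONFLICT
  P → ε: FIRST \ {ε} = { } — this is the only nullable alternative, skip
  P → +: FIRST \ {ε} = { '+' } — disjoint from FOLLOW(P)

E has no nullable alternative, so no FIRST/FOLLOW check is needed there.

So the grammar has 1 FIRST/FOLLOW conflict (marked CONFLICT above).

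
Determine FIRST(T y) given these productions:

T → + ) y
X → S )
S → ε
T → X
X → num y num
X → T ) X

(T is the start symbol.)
FIRST sets of the non-terminals involved (from the grammar, by fixed-point iteration):
  FIRST(T) = { ')', '+', 'num' }

To compute FIRST(T y), process the symbols left to right:
Symbol T is a non-terminal. Add FIRST(T) \ {ε} = { ')', '+', 'num' }
T is not nullable (ε ∉ FIRST(T)), so stop here.
FIRST(T y) = { ')', '+', 'num' }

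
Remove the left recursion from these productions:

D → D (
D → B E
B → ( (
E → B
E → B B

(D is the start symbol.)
D is directly left-recursive. The standard transformation for
  A → A α₁ | ... | A α_m | β₁ | ... | β_n
is
  A  → β₁ A' | ... | β_n A'
  A' → α₁ A' | ... | α_m A' | ε

D → B E becomes D → B E D'
D → D ( becomes D' → ( D'
Add D' → ε

Productions for other non-terminals are unchanged:
  B → ( (
  E → B
  E → B B

Resulting grammar:
D → B E D'
D' → ( D'
D' → ε
B → ( (
E → B
E → B B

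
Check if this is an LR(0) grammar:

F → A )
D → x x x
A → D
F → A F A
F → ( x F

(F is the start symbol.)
Augment with F' → F and build the canonical LR(0) collection (I0 = CLOSURE({[F' → . F]}), then GOTO on every symbol after a dot until no new states appear). It has 13 states:
  I0: { [A → . D], [D → . x x x], [F → . ( x F], [F → . A )], [F → . A F A], [F' → . F] }  — shift
  I1: { [F → ( . x F] }  — shift
  I2: { [A → . D], [D → . x x x], [F → . ( x F], [F → . A )], [F → . A F A], [F → A . )], [F → A . F A] }  — shift
  I3: { [A → D .] }  — reduce
  I4: { [F' → F .] }  — accept
  I5: { [D → x . x x] }  — shift
  I6: { [D → x x . x] }  — shift
  I7: { [D → x x x .] }  — reduce
  I8: { [F → A ) .] }  — reduce
  I9: { [A → . D], [D → . x x x], [F → A F . A] }  — shift
  I10: { [F → A F A .] }  — reduce
  I11: { [A → . D], [D → . x x x], [F → ( x . F], [F → . ( x F], [F → . A )], [F → . A F A] }  — shift
  I12: { [F → ( x F .] }  — reduce

Every state is either a pure shift/goto state or contains exactly one complete item and nothing to shift — no conflicts. The grammar is LR(0).

Answer: Yes, the grammar is LR(0)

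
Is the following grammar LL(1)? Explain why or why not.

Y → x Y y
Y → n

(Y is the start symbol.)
A grammar is LL(1) if for each non-terminal N with multiple productions, the predict sets of those productions are pairwise disjoint, where PREDICT(N → α) = (FIRST(α) \ {ε}) ∪ (FOLLOW(N) if α ⇒* ε).

For Y:
  PREDICT(Y → x Y y) = { 'x' }
  PREDICT(Y → n) = { 'n' }

All predict sets are disjoint. The grammar IS LL(1).

Answer: Yes, the grammar is LL(1).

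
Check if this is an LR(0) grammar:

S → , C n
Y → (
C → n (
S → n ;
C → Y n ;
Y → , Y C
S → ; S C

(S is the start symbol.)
Augment with S' → S and build the canonical LR(0) collection (I0 = CLOSURE({[S' → . S]}), then GOTO on every symbol after a dot until no new states appear). It has 19 states:
  I0: { [S → . , C n], [S → . ; S C], [S → . n ;], [S' → . S] }  — shift
  I1: { [C → . Y n ;], [C → . n (], [S → , . C n], [Y → . (], [Y → . , Y C] }  — shift
  I2: { [S → . , C n], [S → . ; S C], [S → . n ;], [S → ; . S C] }  — shift
  I3: { [S' → S .] }  — accept
  I4: { [S → n . ;] }  — shift
  I5: { [S → n ; .] }  — reduce
  I6: { [C → . Y n ;], [C → . n (], [S → ; S . C], [Y → . (], [Y → . , Y C] }  — shift
  I7: { [Y → ( .] }  — reduce
  I8: { [Y → , . Y C], [Y → . (], [Y → . , Y C] }  — shift
  I9: { [S → ; S C .] }  — reduce
  I10: { [C → Y . n ;] }  — shift
  I11: { [C → n . (] }  — shift
  I12: { [C → n ( .] }  — reduce
  I13: { [C → Y n . ;] }  — shift
  I14: { [C → Y n ; .] }  — reduce
  I15: { [C → . Y n ;], [C → . n (], [Y → , Y . C], [Y → . (], [Y → . , Y C] }  — shift
  I16: { [Y → , Y C .] }  — reduce
  I17: { [S → , C . n] }  — shift
  I18: { [S → , C n .] }  — reduce

Every state is either a pure shift/goto state or contains exactly one complete item and nothing to shift — no conflicts. The grammar is LR(0).

Answer: Yes, the grammar is LR(0)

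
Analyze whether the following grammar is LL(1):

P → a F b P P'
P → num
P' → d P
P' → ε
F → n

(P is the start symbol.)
No. Predict set conflict for P': { 'd' }

Relevant sets:
  FOLLOW(P') = { $, 'd' }

For P:
  PREDICT(P → a F b P P') = { 'a' }
  PREDICT(P → num) = { 'num' }
For P':
  PREDICT(P' → d P) = { 'd' }
  PREDICT(P' → ε) = { $, 'd' }
F has a single production, so nothing to check there.

Conflict found: Predict set conflict for P': { 'd' }
The grammar is NOT LL(1).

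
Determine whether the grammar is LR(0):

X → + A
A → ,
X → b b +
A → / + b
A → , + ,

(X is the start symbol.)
No. Shift-reduce conflict between [A → , .] and [A → , . + ,]

A grammar is LR(0) if no state in the canonical LR(0) collection has:
  - both a shift item (dot before a terminal) and a complete item (shift-reduce conflict), or
  - two or more complete items (reduce-reduce conflict; the accept item [X' → X .] counts as a complete item here).

Augment with X' → X and build the canonical LR(0) collection (I0 = CLOSURE({[X' → . X]}), then GOTO on every symbol after a dot until no new states appear). It has 13 states:
  I0: { [X → . + A], [X → . b b +], [X' → . X] }  — shift
  I1: { [A → . , + ,], [A → . ,], [A → . / + b], [X → + . A] }  — shift
  I2: { [X' → X .] }  — accept
  I3: { [X → b . b +] }  — shift
  I4: { [X → b b . +] }  — shift
  I5: { [X → b b + .] }  — reduce
  I6: { [A → , . + ,], [A → , .] }  — shift, reduce
  I7: { [A → / . + b] }  — shift
  I8: { [X → + A .] }  — reduce
  I9: { [A → / + . b] }  — shift
  I10: { [A → / + b .] }  — reduce
  I11: { [A → , + . ,] }  — shift
  I12: { [A → , + , .] }  — reduce

Conflict in state I6:
  Shift-reduce conflict between [A → , .] and [A → , . + ,]
So the grammar is NOT LR(0).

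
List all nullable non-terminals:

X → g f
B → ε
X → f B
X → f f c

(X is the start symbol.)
{ 'B' }

A non-terminal is nullable if it can derive ε (the empty string): either it has an ε-production, or it has a production whose right-hand side consists entirely of nullable non-terminals.

ε-productions: B → ε
So B is immediately nullable.
No further non-terminal can be added: every production for the remaining non-terminals contains a terminal or a non-nullable non-terminal.
Nullable = { 'B' }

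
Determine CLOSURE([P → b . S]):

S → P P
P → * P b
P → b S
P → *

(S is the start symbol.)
To compute CLOSURE, for each item [A → α.Bβ] where B is a non-terminal, add [B → .γ] for all productions B → γ; repeat for the newly added items until nothing changes.

Start with: [P → b . S]
  [P → b . S] has the dot before S: add [S → . P P]
  [S → . P P] has the dot before P: add [P → . * P b], [P → . b S], [P → . *]
No further items can be added.

CLOSURE = { [P → . * P b], [P → . *], [P → . b S], [P → b . S], [S → . P P] }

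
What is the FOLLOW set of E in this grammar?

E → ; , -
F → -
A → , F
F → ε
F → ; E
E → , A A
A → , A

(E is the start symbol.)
{ $, ',' }

To compute FOLLOW(E), find every occurrence of E on a right-hand side N → α E β: add FIRST(β) \ {ε}, and if β is empty or nullable also add FOLLOW(N). Iterate to a fixed point.

E is the start symbol, so $ ∈ FOLLOW(E).
In F → ; E: E is at the end, add FOLLOW(F)

The FOLLOW sets referred to above (computed the same way, to a fixed point):
  FOLLOW(F) = { $, ',' }

Taking the union: FOLLOW(E) = { $, ',' }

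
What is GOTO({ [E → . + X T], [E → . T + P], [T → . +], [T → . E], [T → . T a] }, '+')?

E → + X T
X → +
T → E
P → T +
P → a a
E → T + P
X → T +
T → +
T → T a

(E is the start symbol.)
{ [E → + . X T], [E → . + X T], [E → . T + P], [T → + .], [T → . +], [T → . E], [T → . T a], [X → . +], [X → . T +] }

GOTO(I, '+') = CLOSURE({ [A → αX.β] : [A → α.Xβ] ∈ I, X = '+' })

Items with dot before '+', with the dot advanced:
  [E → . + X T] → [E → + . X T]
  [T → . +] → [T → + .]
Closure of the advanced items:
  [E → + . X T] has the dot before X: add [X → . +], [X → . T +]
  [X → . T +] has the dot before T: add [T → . E], [T → . +], [T → . T a]
  [T → . E] has the dot before E: add [E → . + X T], [E → . T + P]

GOTO = { [E → + . X T], [E → . + X T], [E → . T + P], [T → + .], [T → . +], [T → . E], [T → . T a], [X → . +], [X → . T +] }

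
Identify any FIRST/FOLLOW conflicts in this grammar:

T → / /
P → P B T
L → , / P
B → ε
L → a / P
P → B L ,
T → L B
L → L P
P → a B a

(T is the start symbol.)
Nullable non-terminals: B.
B has a nullable alternative but only one production, so nothing to check.

L, P, T have no nullable alternative, so no FIRST/FOLLOW check is needed there.

No FIRST/FOLLOW conflicts found.

Answer: No FIRST/FOLLOW conflicts.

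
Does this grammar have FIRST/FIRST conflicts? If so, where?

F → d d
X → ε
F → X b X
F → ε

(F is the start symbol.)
FIRST sets of the non-terminals at (or reachable through a nullable prefix from) the front of some alternative:
  FIRST(X) = { ε }

Productions for F:
  F → d d: FIRST = { 'd' }
  F → X b X: FIRST = { 'b' }
  F → ε: FIRST = { ε }
X has only one production, so no FIRST/FIRST conflict is possible there.

All alternatives of each non-terminal have pairwise disjoint FIRST sets.

Answer: No FIRST/FIRST conflicts.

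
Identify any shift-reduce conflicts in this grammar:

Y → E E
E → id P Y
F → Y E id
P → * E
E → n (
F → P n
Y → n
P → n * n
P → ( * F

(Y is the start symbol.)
Yes — I4: [Y → n .] vs [E → n . (]; I19: [Y → n .] vs [E → n . (]

A shift-reduce conflict occurs when an LR(0) state has both:
  - a complete (reduce) item [A → α .] (dot at the end), and
  - a shift item [B → β . c γ] (dot before a terminal).

Augment with Y' → Y and build the canonical LR(0) collection (I0 = CLOSURE({[Y' → . Y]}), then GOTO on every symbol after a dot until no new states appear). It has 24 states:
  I0: { [E → . id P Y], [E → . n (], [Y → . E E], [Y → . n], [Y' → . Y] }  — shift
  I1: { [E → . id P Y], [E → . n (], [Y → E . E] }  — shift
  I2: { [Y' → Y .] }  — accept
  I3: { [E → id . P Y], [P → . ( * F], [P → . * E], [P → . n * n] }  — shift
  I4: { [E → n . (], [Y → n .] }  — shift, reduce
  I5: { [E → n ( .] }  — reduce
  I6: { [P → ( . * F] }  — shift
  I7: { [E → . id P Y], [E → . n (], [P → * . E] }  — shift
  I8: { [E → . id P Y], [E → . n (], [E → id P . Y], [Y → . E E], [Y → . n] }  — shift
  I9: { [P → n . * n] }  — shift
  I10: { [P → n * . n] }  — shift
  I11: { [P → n * n .] }  — reduce
  I12: { [E → id P Y .] }  — reduce
  I13: { [P → * E .] }  — reduce
  I14: { [E → n . (] }  — shift
  I15: { [E → . id P Y], [E → . n (], [F → . P n], [F → . Y E id], [P → ( * . F], [P → . ( * F], [P → . * E], [P → . n * n], [Y → . E E], [Y → . n] }  — shift
  I16: { [P → ( * F .] }  — reduce
  I17: { [F → P . n] }  — shift
  I18: { [E → . id P Y], [E → . n (], [F → Y . E id] }  — shift
  I19: { [E → n . (], [P → n . * n], [Y → n .] }  — shift, reduce
  I20: { [F → Y E . id] }  — shift
  I21: { [F → Y E id .] }  — reduce
  I22: { [F → P n .] }  — reduce
  I23: { [Y → E E .] }  — reduce

I4 contains reduce item [Y → n .] and shift item [E → n . (] — shift-reduce conflict.
I19 contains reduce item [Y → n .] and shift items [E → n . (], [P → n . * n] — shift-reduce conflict.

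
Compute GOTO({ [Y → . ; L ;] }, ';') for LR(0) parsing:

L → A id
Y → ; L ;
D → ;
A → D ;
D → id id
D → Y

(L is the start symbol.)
{ [A → . D ;], [D → . ;], [D → . Y], [D → . id id], [L → . A id], [Y → . ; L ;], [Y → ; . L ;] }

GOTO(I, ';') = CLOSURE({ [A → αX.β] : [A → α.Xβ] ∈ I, X = ';' })

Items with dot before ';', with the dot advanced:
  [Y → . ; L ;] → [Y → ; . L ;]
Closure of the advanced items:
  [Y → ; . L ;] has the dot before L: add [L → . A id]
  [L → . A id] has the dot before A: add [A → . D ;]
  [A → . D ;] has the dot before D: add [D → . ;], [D → . id id], [D → . Y]
  [D → . Y] has the dot before Y: add [Y → . ; L ;]

GOTO = { [A → . D ;], [D → . ;], [D → . Y], [D → . id id], [L → . A id], [Y → . ; L ;], [Y → ; . L ;] }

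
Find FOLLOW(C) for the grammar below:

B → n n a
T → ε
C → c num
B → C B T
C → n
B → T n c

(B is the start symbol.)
{ 'c', 'n' }

In B → C B T: C is followed by B T, add FIRST(B T) \ {ε} = { 'c', 'n' }

Taking the union: FOLLOW(C) = { 'c', 'n' }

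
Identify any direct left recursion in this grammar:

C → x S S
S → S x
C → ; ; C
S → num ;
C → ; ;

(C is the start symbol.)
C → x S S: starts with x
S → S x: LEFT RECURSIVE (starts with S)
C → ; ; C: starts with ';'
S → num ;: starts with num
C → ; ;: starts with ';'

The grammar has direct left recursion on: S.

Answer: Yes, S is left-recursive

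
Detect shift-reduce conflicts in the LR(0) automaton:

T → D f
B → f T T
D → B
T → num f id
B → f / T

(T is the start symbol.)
A shift-reduce conflict occurs when an LR(0) state has both:
  - a complete (reduce) item [A → α .] (dot at the end), and
  - a shift item [B → β . c γ] (dot before a terminal).

Augment with T' → T and build the canonical LR(0) collection (I0 = CLOSURE({[T' → . T]}), then GOTO on every symbol after a dot until no new states appear). It has 13 states:
  I0: { [B → . f / T], [B → . f T T], [D → . B], [T → . D f], [T → . num f id], [T' → . T] }  — shift
  I1: { [D → B .] }  — reduce
  I2: { [T → D . f] }  — shift
  I3: { [T' → T .] }  — accept
  I4: { [B → . f / T], [B → . f T T], [B → f . / T], [B → f . T T], [D → . B], [T → . D f], [T → . num f id] }  — shift
  I5: { [T → num . f id] }  — shift
  I6: { [T → num f . id] }  — shift
  I7: { [T → num f id .] }  — reduce
  I8: { [B → . f / T], [B → . f T T], [B → f / . T], [D → . B], [T → . D f], [T → . num f id] }  — shift
  I9: { [B → . f / T], [B → . f T T], [B → f T . T], [D → . B], [T → . D f], [T → . num f id] }  — shift
  I10: { [B → f T T .] }  — reduce
  I11: { [B → f / T .] }  — reduce
  I12: { [T → D f .] }  — reduce

No state contains both a complete item and a shift item.

Answer: No shift-reduce conflicts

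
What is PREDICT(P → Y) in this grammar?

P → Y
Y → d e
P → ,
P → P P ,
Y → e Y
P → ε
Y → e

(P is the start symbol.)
PREDICT(P → Y) = (FIRST(RHS) \ {ε}) ∪ (FOLLOW(P) if ε ∈ FIRST(RHS), i.e. RHS ⇒* ε)
FIRST(Y) = { 'd', 'e' }
FIRST(Y) = { 'd', 'e' }
ε ∉ FIRST(Y), so FOLLOW(P) is not added.
PREDICT(P → Y) = { 'd', 'e' }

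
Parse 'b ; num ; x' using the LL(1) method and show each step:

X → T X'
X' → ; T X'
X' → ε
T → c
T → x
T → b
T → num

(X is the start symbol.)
Stack is shown with the top on the left.

Stack     Input          Action
-------------------------------
X $       b ; num ; x $  output X → T X'
T X' $    b ; num ; x $  output T → b
b X' $    b ; num ; x $  match 'b'
X' $      ; num ; x $    output X' → ; T X'
; T X' $  ; num ; x $    match ';'
T X' $    num ; x $      output T → num
num X' $  num ; x $      match 'num'
X' $      ; x $          output X' → ; T X'
; T X' $  ; x $          match ';'
T X' $    x $            output T → x
x X' $    x $            match 'x'
X' $      $              output X' → ε
$         $              accept

The string is accepted.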